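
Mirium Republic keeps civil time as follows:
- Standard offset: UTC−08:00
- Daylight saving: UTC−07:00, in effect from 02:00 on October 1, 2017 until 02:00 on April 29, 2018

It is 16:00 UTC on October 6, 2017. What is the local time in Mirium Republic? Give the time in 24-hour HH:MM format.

09:00

At the standard offset (UTC−08:00), 16:00 UTC − 8h = 08:00 Mirium Republic standard time.
The standard-time date in Mirium Republic, October 6, 2017, lies within the daylight-saving period (1 October 2017 – 29 April 2018), so Mirium Republic is on daylight time, UTC−07:00.
16:00 UTC − 7h = 09:00 local.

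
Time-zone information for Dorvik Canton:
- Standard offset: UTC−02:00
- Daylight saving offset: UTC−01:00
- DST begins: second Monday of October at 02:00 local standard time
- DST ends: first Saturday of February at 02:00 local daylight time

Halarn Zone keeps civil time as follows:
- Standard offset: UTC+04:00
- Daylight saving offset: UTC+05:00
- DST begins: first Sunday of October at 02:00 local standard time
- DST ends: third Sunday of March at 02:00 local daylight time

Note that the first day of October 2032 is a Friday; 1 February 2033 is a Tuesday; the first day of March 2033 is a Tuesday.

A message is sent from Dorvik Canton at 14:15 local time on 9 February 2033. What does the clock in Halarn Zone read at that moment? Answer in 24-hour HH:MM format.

21:15

1 October 2032 is a Friday, so the first Monday is October 4 and the second is October 11.
1 February 2033 is a Tuesday, so the first Saturday is February 5.
9 February 2033 does not fall between 11 October 2032 and 5 February 2033, so daylight saving is not in effect and Dorvik Canton is at UTC−02:00.
14:15 Dorvik Canton + 2h = 16:15 UTC.
1 October 2032 is a Friday, so the first Sunday is October 3.
1 March 2033 is a Tuesday, so the first Sunday is March 6 and the third is March 20.
At the standard offset (UTC+04:00), 16:15 UTC + 4h = 20:15 Halarn Zone standard time.
The standard-time date in Halarn Zone, 9 February 2033, lies within the daylight-saving period (3 October 2032 – 20 March 2033), so Halarn Zone is on daylight time, UTC+05:00.
16:15 UTC + 5h = 21:15 Halarn Zone.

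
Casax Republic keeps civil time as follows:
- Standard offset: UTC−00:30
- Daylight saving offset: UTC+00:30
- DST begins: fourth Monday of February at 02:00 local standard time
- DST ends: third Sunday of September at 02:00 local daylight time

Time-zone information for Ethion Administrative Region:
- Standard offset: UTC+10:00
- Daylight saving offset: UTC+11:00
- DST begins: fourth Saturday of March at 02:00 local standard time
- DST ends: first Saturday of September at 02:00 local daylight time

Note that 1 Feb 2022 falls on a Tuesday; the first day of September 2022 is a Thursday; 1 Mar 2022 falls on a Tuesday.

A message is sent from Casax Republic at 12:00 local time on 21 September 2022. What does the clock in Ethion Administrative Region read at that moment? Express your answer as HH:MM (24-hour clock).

1 February 2022 is a Tuesday, so the first Monday is February 7 and the fourth is February 28.
1 September 2022 is a Thursday, so the first Sunday is September 4 and the third is September 18.
21 September 2022 is outside the daylight-saving period (28 February – 18 September), so Casax Republic is on standard time, UTC−00:30.
12:00 Casax Republic + 0h30m = 12:30 UTC.
1 March 2022 is a Tuesday, so the first Saturday is March 5 and the fourth is March 26.
1 September 2022 is a Thursday, so the first Saturday is September 3.
At the standard offset (UTC+10:00), 12:30 UTC + 10h = 22:30 Ethion Administrative Region standard time.
The standard-time date in Ethion Administrative Region, 21 September 2022, is outside the daylight-saving period (26 March – 3 September), so Ethion Administrative Region is on standard time, UTC+10:00.
12:30 UTC + 10h = 22:30 Ethion Administrative Region.

22:30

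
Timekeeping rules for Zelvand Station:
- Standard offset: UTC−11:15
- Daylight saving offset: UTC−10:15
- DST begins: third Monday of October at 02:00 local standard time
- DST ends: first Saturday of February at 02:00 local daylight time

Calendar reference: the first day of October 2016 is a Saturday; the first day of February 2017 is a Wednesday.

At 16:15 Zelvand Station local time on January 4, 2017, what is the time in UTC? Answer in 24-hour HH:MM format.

02:30

1 October 2016 is a Saturday, so the first Monday is October 3 and the third is October 17.
1 February 2017 is a Wednesday, so the first Saturday is February 4.
January 4, 2017 falls between 17 October 2016 and 4 February 2017, so daylight saving is in effect and Zelvand Station is at UTC−10:15.
16:15 local + 10h15m = 02:30 UTC (rolling into the next day, 5 January 2017).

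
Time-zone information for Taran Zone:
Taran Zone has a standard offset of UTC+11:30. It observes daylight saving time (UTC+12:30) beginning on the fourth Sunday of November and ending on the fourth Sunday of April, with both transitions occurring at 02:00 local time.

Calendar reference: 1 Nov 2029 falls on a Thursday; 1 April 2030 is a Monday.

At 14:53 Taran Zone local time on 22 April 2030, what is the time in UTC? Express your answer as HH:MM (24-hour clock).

02:23

1 November 2029 is a Thursday, so the first Sunday is November 4 and the fourth is November 25.
1 April 2030 is a Monday, so the first Sunday is April 7 and the fourth is April 28.
22 April 2030 falls between 25 November 2029 and 28 April 2030, so daylight saving is in effect and Taran Zone is at UTC+12:30.
14:53 local − 12h30m = 02:23 UTC.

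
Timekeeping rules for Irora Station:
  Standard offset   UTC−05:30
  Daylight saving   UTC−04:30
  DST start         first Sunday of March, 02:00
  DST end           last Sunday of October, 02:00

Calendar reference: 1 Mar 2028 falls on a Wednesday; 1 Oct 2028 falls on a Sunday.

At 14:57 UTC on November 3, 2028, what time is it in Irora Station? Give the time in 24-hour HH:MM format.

1 March 2028 is a Wednesday, so the first Sunday is March 5.
1 October 2028 is a Sunday, so Sundays fall on 1, 8, 15, 22, 29; the last is October 29.
At the standard offset (UTC−05:30), 14:57 UTC − 5h30m = 09:27 Irora Station standard time.
The standard-time date in Irora Station, November 3, 2028, does not fall between 5 March and 29 October, so daylight saving is not in effect and Irora Station is at UTC−05:30.
14:57 UTC − 5h30m = 09:27 local.

09:27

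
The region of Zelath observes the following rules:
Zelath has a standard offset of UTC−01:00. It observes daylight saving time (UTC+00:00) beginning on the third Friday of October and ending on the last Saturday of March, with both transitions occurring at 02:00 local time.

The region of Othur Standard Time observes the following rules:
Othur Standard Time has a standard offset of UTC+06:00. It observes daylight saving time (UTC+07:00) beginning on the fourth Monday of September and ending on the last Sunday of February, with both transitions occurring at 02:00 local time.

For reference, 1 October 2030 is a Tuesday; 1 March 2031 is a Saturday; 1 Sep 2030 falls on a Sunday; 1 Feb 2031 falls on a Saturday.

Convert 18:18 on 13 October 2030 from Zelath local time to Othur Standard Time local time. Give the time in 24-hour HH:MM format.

02:18

1 October 2030 is a Tuesday, so the first Friday is October 4 and the third is October 18.
1 March 2031 is a Saturday, so Saturdays fall on 1, 8, 15, 22, 29; the last is March 29.
13 October 2030 is outside the daylight-saving period (18 October 2030 – 29 March 2031), so Zelath is on standard time, UTC−01:00.
18:18 Zelath + 1h = 19:18 UTC.
1 September 2030 is a Sunday, so the first Monday is September 2 and the fourth is September 23.
1 February 2031 is a Saturday, so Sundays fall on 2, 9, 16, 23; the last is February 23.
At the standard offset (UTC+06:00), 19:18 UTC + 6h = 01:18 Othur Standard Time standard time (rolling into the next day, 14 October 2030).
Daylight saving runs 23 September 2030 – 23 February 2031; the standard-time date in Othur Standard Time, 14 October 2030, is inside that window, so Othur Standard Time is at UTC+07:00.
19:18 UTC + 7h = 02:18 Othur Standard Time (rolling into the next day, 14 October 2030).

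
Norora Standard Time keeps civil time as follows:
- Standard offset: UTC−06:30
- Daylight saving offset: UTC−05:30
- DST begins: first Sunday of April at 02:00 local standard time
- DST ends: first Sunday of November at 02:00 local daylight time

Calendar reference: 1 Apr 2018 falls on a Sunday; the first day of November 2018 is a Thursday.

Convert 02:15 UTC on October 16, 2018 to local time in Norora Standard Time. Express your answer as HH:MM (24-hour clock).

1 April 2018 is a Sunday, so the first Sunday is April 1.
1 November 2018 is a Thursday, so the first Sunday is November 4.
At the standard offset (UTC−06:30), 02:15 UTC − 6h30m = 19:45 Norora Standard Time standard time (rolling into the previous day, 15 October 2018).
Daylight saving runs 1 April – 4 November; the standard-time date in Norora Standard Time, October 15, 2018, is inside that window, so Norora Standard Time is at UTC−05:30.
02:15 UTC − 5h30m = 20:45 local (rolling into the previous day, 15 October 2018).

20:45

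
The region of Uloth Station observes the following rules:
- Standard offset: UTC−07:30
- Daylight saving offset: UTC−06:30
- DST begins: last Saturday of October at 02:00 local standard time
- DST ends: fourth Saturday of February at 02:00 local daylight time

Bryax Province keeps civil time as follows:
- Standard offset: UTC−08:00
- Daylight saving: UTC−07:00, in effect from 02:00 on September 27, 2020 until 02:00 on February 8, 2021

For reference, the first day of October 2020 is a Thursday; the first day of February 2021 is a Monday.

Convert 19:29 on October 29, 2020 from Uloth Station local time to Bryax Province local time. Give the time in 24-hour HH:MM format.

1 October 2020 is a Thursday, so Saturdays fall on 3, 10, 17, 24, 31; the last is October 31.
1 February 2021 is a Monday, so the first Saturday is February 6 and the fourth is February 27.
October 29, 2020 does not fall between 31 October 2020 and 27 February 2021, so daylight saving is not in effect and Uloth Station is at UTC−07:30.
19:29 Uloth Station + 7h30m = 02:59 UTC (rolling into the next day, 30 October 2020).
At the standard offset (UTC−08:00), 02:59 UTC − 8h = 18:59 Bryax Province standard time (rolling into the previous day, 29 October 2020).
The standard-time date in Bryax Province, October 29, 2020, falls between 27 September 2020 and 8 February 2021, so daylight saving is in effect and Bryax Province is at UTC−07:00.
02:59 UTC − 7h = 19:59 Bryax Province (rolling into the previous day, 29 October 2020).

19:59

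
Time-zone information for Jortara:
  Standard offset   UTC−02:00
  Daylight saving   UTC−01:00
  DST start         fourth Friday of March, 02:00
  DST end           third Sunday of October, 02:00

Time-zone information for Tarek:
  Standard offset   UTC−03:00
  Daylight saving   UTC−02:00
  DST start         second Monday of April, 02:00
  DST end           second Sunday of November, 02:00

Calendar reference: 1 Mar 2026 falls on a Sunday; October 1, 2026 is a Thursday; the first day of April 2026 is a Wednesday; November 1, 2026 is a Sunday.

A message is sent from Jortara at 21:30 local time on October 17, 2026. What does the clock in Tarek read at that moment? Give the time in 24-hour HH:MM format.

1 March 2026 is a Sunday, so the first Friday is March 6 and the fourth is March 27.
1 October 2026 is a Thursday, so the first Sunday is October 4 and the third is October 18.
October 17, 2026 falls between 27 March and 18 October, so daylight saving is in effect and Jortara is at UTC−01:00.
21:30 Jortara + 1h = 22:30 UTC.
1 April 2026 is a Wednesday, so the first Monday is April 6 and the second is April 13.
1 November 2026 is a Sunday, so the first Sunday is November 1 and the second is November 8.
At the standard offset (UTC−03:00), 22:30 UTC − 3h = 19:30 Tarek standard time.
The standard-time date in Tarek, October 17, 2026, falls between 13 April and 8 November, so daylight saving is in effect and Tarek is at UTC−02:00.
22:30 UTC − 2h = 20:30 Tarek.

20:30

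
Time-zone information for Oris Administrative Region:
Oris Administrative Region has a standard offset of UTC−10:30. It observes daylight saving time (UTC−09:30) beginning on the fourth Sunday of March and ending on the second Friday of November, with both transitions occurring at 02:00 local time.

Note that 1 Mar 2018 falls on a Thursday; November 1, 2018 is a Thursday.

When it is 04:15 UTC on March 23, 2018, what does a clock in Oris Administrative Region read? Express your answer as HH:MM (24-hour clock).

17:45

1 March 2018 is a Thursday, so the first Sunday is March 4 and the fourth is March 25.
1 November 2018 is a Thursday, so the first Friday is November 2 and the second is November 9.
At the standard offset (UTC−10:30), 04:15 UTC − 10h30m = 17:45 Oris Administrative Region standard time (rolling into the previous day, 22 March 2018).
The standard-time date in Oris Administrative Region, March 22, 2018, is outside the daylight-saving period (25 March – 9 November), so Oris Administrative Region is on standard time, UTC−10:30.
04:15 UTC − 10h30m = 17:45 local (rolling into the previous day, 22 March 2018).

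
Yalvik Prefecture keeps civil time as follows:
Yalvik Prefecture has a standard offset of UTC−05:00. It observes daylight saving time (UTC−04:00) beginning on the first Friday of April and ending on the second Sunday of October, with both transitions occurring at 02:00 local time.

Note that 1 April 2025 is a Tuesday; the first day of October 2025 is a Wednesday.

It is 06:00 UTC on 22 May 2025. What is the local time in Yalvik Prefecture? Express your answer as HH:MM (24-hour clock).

02:00

1 April 2025 is a Tuesday, so the first Friday is April 4.
1 October 2025 is a Wednesday, so the first Sunday is October 5 and the second is October 12.
At the standard offset (UTC−05:00), 06:00 UTC − 5h = 01:00 Yalvik Prefecture standard time.
The standard-time date in Yalvik Prefecture, 22 May 2025, lies within the daylight-saving period (4 April – 12 October), so Yalvik Prefecture is on daylight time, UTC−04:00.
06:00 UTC − 4h = 02:00 local.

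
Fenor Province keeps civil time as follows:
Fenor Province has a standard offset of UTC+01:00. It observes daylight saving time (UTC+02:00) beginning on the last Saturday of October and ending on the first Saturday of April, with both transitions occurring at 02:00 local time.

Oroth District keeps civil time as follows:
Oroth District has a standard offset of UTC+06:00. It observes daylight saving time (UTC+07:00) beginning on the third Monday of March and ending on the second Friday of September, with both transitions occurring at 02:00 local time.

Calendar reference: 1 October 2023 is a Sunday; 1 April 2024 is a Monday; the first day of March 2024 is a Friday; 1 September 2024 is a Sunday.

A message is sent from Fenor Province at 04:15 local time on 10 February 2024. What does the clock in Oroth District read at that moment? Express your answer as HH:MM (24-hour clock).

08:15

1 October 2023 is a Sunday, so Saturdays fall on 7, 14, 21, 28; the last is October 28.
1 April 2024 is a Monday, so the first Saturday is April 6.
10 February 2024 falls between 28 October 2023 and 6 April 2024, so daylight saving is in effect and Fenor Province is at UTC+02:00.
04:15 Fenor Province − 2h = 02:15 UTC.
1 March 2024 is a Friday, so the first Monday is March 4 and the third is March 18.
1 September 2024 is a Sunday, so the first Friday is September 6 and the second is September 13.
At the standard offset (UTC+06:00), 02:15 UTC + 6h = 08:15 Oroth District standard time.
The standard-time date in Oroth District, 10 February 2024, does not fall between 18 March and 13 September, so daylight saving is not in effect and Oroth District is at UTC+06:00.
02:15 UTC + 6h = 08:15 Oroth District.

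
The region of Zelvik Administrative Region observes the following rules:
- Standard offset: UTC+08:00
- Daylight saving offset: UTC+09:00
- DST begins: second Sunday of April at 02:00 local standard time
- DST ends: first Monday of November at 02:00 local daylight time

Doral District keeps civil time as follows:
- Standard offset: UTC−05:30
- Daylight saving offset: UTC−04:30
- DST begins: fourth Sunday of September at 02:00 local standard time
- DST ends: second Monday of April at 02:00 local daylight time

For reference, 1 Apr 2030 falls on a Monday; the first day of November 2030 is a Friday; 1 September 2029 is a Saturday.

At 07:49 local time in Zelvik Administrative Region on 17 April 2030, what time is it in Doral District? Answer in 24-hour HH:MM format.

1 April 2030 is a Monday, so the first Sunday is April 7 and the second is April 14.
1 November 2030 is a Friday, so the first Monday is November 4.
Daylight saving runs 14 April – 4 November; 17 April 2030 is inside that window, so Zelvik Administrative Region is at UTC+09:00.
07:49 Zelvik Administrative Region − 9h = 22:49 UTC (rolling into the previous day, 16 April 2030).
1 September 2029 is a Saturday, so the first Sunday is September 2 and the fourth is September 23.
1 April 2030 is a Monday, so the first Monday is April 1 and the second is April 8.
At the standard offset (UTC−05:30), 22:49 UTC − 5h30m = 17:19 Doral District standard time.
The standard-time date in Doral District, 16 April 2030, does not fall between 23 September 2029 and 8 April 2030, so daylight saving is not in effect and Doral District is at UTC−05:30.
22:49 UTC − 5h30m = 17:19 Doral District.

17:19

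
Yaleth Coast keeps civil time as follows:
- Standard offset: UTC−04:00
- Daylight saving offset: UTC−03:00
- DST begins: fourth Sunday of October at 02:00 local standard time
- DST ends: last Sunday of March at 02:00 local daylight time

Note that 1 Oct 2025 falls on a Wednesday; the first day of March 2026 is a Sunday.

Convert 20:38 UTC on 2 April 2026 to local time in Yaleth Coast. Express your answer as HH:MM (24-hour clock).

16:38

1 October 2025 is a Wednesday, so the first Sunday is October 5 and the fourth is October 26.
1 March 2026 is a Sunday, so Sundays fall on 1, 8, 15, 22, 29; the last is March 29.
At the standard offset (UTC−04:00), 20:38 UTC − 4h = 16:38 Yaleth Coast standard time.
The standard-time date in Yaleth Coast, 2 April 2026, is outside the daylight-saving period (26 October 2025 – 29 March 2026), so Yaleth Coast is on standard time, UTC−04:00.
20:38 UTC − 4h = 16:38 local.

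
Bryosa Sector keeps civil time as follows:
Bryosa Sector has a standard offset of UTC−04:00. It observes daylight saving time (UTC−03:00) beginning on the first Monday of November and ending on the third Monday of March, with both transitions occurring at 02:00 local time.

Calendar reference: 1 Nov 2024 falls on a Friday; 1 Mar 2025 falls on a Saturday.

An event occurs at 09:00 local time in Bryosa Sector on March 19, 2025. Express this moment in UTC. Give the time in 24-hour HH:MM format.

13:00

1 November 2024 is a Friday, so the first Monday is November 4.
1 March 2025 is a Saturday, so the first Monday is March 3 and the third is March 17.
March 19, 2025 does not fall between 4 November 2024 and 17 March 2025, so daylight saving is not in effect and Bryosa Sector is at UTC−04:00.
09:00 local + 4h = 13:00 UTC.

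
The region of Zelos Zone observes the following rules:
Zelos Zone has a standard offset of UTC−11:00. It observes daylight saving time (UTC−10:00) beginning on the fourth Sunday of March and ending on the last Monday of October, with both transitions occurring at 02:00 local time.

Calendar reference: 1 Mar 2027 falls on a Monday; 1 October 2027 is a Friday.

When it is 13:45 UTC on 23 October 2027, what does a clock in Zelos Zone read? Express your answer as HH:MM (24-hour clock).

1 March 2027 is a Monday, so the first Sunday is March 7 and the fourth is March 28.
1 October 2027 is a Friday, so Mondays fall on 4, 11, 18, 25; the last is October 25.
At the standard offset (UTC−11:00), 13:45 UTC − 11h = 02:45 Zelos Zone standard time.
Daylight saving runs 28 March – 25 October; the standard-time date in Zelos Zone, 23 October 2027, is inside that window, so Zelos Zone is at UTC−10:00.
13:45 UTC − 10h = 03:45 local.

03:45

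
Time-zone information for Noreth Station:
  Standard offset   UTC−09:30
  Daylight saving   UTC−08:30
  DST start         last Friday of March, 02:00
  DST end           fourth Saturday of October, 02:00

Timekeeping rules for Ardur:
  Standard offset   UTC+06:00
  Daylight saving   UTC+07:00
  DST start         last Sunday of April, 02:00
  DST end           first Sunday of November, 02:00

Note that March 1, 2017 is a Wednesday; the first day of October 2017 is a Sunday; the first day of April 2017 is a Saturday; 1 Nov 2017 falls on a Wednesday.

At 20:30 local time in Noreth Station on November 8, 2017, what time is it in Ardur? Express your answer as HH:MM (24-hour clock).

12:00

1 March 2017 is a Wednesday, so Fridays fall on 3, 10, 17, 24, 31; the last is March 31.
1 October 2017 is a Sunday, so the first Saturday is October 7 and the fourth is October 28.
November 8, 2017 does not fall between 31 March and 28 October, so daylight saving is not in effect and Noreth Station is at UTC−09:30.
20:30 Noreth Station + 9h30m = 06:00 UTC (rolling into the next day, 9 November 2017).
1 April 2017 is a Saturday, so Sundays fall on 2, 9, 16, 23, 30; the last is April 30.
1 November 2017 is a Wednesday, so the first Sunday is November 5.
At the standard offset (UTC+06:00), 06:00 UTC + 6h = 12:00 Ardur standard time.
Daylight saving runs 30 April – 5 November; the standard-time date in Ardur, November 9, 2017, is outside that window, so Ardur is on standard time at UTC+06:00.
06:00 UTC + 6h = 12:00 Ardur.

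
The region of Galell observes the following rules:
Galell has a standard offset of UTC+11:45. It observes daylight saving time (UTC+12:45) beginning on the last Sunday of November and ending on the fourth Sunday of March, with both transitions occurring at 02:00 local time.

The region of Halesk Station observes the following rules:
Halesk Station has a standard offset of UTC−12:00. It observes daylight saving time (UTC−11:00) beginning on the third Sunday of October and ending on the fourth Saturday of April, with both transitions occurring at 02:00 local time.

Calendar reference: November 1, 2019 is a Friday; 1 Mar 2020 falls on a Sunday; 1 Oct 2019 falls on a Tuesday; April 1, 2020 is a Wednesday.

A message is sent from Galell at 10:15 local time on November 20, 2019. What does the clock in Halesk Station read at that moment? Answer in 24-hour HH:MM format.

11:30

1 November 2019 is a Friday, so Sundays fall on 3, 10, 17, 24; the last is November 24.
1 March 2020 is a Sunday, so the first Sunday is March 1 and the fourth is March 22.
November 20, 2019 does not fall between 24 November 2019 and 22 March 2020, so daylight saving is not in effect and Galell is at UTC+11:45.
10:15 Galell − 11h45m = 22:30 UTC (rolling into the previous day, 19 November 2019).
1 October 2019 is a Tuesday, so the first Sunday is October 6 and the third is October 20.
1 April 2020 is a Wednesday, so the first Saturday is April 4 and the fourth is April 25.
At the standard offset (UTC−12:00), 22:30 UTC − 12h = 10:30 Halesk Station standard time.
The standard-time date in Halesk Station, November 19, 2019, falls between 20 October 2019 and 25 April 2020, so daylight saving is in effect and Halesk Station is at UTC−11:00.
22:30 UTC − 11h = 11:30 Halesk Station.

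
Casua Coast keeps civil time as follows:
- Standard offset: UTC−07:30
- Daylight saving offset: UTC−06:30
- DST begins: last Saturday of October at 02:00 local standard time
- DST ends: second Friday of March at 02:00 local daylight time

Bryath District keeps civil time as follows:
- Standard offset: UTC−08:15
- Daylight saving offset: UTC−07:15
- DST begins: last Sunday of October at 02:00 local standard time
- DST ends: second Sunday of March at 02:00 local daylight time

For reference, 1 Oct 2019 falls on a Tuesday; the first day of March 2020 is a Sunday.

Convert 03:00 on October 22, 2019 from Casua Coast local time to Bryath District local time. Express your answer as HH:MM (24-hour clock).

1 October 2019 is a Tuesday, so Saturdays fall on 5, 12, 19, 26; the last is October 26.
1 March 2020 is a Sunday, so the first Friday is March 6 and the second is March 13.
October 22, 2019 is outside the daylight-saving period (26 October 2019 – 13 March 2020), so Casua Coast is on standard time, UTC−07:30.
03:00 Casua Coast + 7h30m = 10:30 UTC.
1 October 2019 is a Tuesday, so Sundays fall on 6, 13, 20, 27; the last is October 27.
1 March 2020 is a Sunday, so the first Sunday is March 1 and the second is March 8.
At the standard offset (UTC−08:15), 10:30 UTC − 8h15m = 02:15 Bryath District standard time.
The standard-time date in Bryath District, October 22, 2019, does not fall between 27 October 2019 and 8 March 2020, so daylight saving is not in effect and Bryath District is at UTC−08:15.
10:30 UTC − 8h15m = 02:15 Bryath District.

02:15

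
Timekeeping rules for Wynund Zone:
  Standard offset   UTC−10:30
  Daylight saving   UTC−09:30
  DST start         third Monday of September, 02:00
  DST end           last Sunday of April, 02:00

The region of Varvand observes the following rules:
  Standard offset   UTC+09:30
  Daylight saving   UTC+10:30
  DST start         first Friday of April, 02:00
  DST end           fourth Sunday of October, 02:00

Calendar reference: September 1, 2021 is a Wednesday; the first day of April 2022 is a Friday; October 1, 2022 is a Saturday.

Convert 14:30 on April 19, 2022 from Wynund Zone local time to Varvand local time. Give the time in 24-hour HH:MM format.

10:30

1 September 2021 is a Wednesday, so the first Monday is September 6 and the third is September 20.
1 April 2022 is a Friday, so Sundays fall on 3, 10, 17, 24; the last is April 24.
April 19, 2022 falls between 20 September 2021 and 24 April 2022, so daylight saving is in effect and Wynund Zone is at UTC−09:30.
14:30 Wynund Zone + 9h30m = 00:00 UTC (rolling into the next day, 20 April 2022).
1 April 2022 is a Friday, so the first Friday is April 1.
1 October 2022 is a Saturday, so the first Sunday is October 2 and the fourth is October 23.
At the standard offset (UTC+09:30), 00:00 UTC + 9h30m = 09:30 Varvand standard time.
The standard-time date in Varvand, April 20, 2022, lies within the daylight-saving period (1 April – 23 October), so Varvand is on daylight time, UTC+10:30.
00:00 UTC + 10h30m = 10:30 Varvand.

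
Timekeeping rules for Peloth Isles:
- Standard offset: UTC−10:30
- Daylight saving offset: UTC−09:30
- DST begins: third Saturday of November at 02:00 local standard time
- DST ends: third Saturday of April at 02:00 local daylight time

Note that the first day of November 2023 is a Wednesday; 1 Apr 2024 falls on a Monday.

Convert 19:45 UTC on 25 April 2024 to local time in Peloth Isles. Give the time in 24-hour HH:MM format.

09:15

1 November 2023 is a Wednesday, so the first Saturday is November 4 and the third is November 18.
1 April 2024 is a Monday, so the first Saturday is April 6 and the third is April 20.
At the standard offset (UTC−10:30), 19:45 UTC − 10h30m = 09:15 Peloth Isles standard time.
The standard-time date in Peloth Isles, 25 April 2024, does not fall between 18 November 2023 and 20 April 2024, so daylight saving is not in effect and Peloth Isles is at UTC−10:30.
19:45 UTC − 10h30m = 09:15 local.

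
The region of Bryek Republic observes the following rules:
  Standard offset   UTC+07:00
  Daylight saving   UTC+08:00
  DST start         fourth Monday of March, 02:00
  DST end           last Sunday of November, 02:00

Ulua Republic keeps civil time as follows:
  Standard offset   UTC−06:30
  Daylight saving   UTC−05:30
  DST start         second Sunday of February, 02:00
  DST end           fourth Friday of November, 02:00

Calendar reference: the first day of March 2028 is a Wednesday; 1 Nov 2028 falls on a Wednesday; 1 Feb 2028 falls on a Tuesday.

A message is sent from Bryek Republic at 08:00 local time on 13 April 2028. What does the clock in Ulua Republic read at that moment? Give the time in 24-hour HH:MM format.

18:30

1 March 2028 is a Wednesday, so the first Monday is March 6 and the fourth is March 27.
1 November 2028 is a Wednesday, so Sundays fall on 5, 12, 19, 26; the last is November 26.
Daylight saving runs 27 March – 26 November; 13 April 2028 is inside that window, so Bryek Republic is at UTC+08:00.
08:00 Bryek Republic − 8h = 00:00 UTC.
1 February 2028 is a Tuesday, so the first Sunday is February 6 and the second is February 13.
1 November 2028 is a Wednesday, so the first Friday is November 3 and the fourth is November 24.
At the standard offset (UTC−06:30), 00:00 UTC − 6h30m = 17:30 Ulua Republic standard time (rolling into the previous day, 12 April 2028).
Daylight saving runs 13 February – 24 November; the standard-time date in Ulua Republic, 12 April 2028, is inside that window, so Ulua Republic is at UTC−05:30.
00:00 UTC − 5h30m = 18:30 Ulua Republic (rolling into the previous day, 12 April 2028).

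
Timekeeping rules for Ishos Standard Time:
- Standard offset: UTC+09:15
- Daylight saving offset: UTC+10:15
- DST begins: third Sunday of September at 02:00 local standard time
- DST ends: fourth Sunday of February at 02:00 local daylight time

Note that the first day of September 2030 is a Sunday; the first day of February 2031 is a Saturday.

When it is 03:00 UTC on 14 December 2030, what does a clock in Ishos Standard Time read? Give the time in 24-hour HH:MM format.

13:15

1 September 2030 is a Sunday, so the first Sunday is September 1 and the third is September 15.
1 February 2031 is a Saturday, so the first Sunday is February 2 and the fourth is February 23.
At the standard offset (UTC+09:15), 03:00 UTC + 9h15m = 12:15 Ishos Standard Time standard time.
The standard-time date in Ishos Standard Time, 14 December 2030, falls between 15 September 2030 and 23 February 2031, so daylight saving is in effect and Ishos Standard Time is at UTC+10:15.
03:00 UTC + 10h15m = 13:15 local.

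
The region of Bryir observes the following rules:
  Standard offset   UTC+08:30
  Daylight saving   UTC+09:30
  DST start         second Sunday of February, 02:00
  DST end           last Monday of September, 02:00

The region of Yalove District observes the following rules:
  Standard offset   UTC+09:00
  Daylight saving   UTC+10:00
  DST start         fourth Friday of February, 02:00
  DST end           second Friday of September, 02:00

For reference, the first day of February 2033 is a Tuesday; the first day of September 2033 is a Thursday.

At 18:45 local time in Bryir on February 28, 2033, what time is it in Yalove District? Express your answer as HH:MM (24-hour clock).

19:15

1 February 2033 is a Tuesday, so the first Sunday is February 6 and the second is February 13.
1 September 2033 is a Thursday, so Mondays fall on 5, 12, 19, 26; the last is September 26.
Daylight saving runs 13 February – 26 September; February 28, 2033 is inside that window, so Bryir is at UTC+09:30.
18:45 Bryir − 9h30m = 09:15 UTC.
1 February 2033 is a Tuesday, so the first Friday is February 4 and the fourth is February 25.
1 September 2033 is a Thursday, so the first Friday is September 2 and the second is September 9.
At the standard offset (UTC+09:00), 09:15 UTC + 9h = 18:15 Yalove District standard time.
The standard-time date in Yalove District, February 28, 2033, falls between 25 February and 9 September, so daylight saving is in effect and Yalove District is at UTC+10:00.
09:15 UTC + 10h = 19:15 Yalove District.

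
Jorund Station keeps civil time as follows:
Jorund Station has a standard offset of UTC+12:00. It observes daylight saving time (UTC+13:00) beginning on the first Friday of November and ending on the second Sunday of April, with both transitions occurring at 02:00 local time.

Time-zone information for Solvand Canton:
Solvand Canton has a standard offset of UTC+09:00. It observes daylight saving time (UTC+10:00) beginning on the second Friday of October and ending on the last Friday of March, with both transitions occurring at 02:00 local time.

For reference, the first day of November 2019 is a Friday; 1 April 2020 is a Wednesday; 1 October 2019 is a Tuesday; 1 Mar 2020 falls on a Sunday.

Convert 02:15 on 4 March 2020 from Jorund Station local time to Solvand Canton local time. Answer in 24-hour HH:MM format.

1 November 2019 is a Friday, so the first Friday is November 1.
1 April 2020 is a Wednesday, so the first Sunday is April 5 and the second is April 12.
4 March 2020 falls between 1 November 2019 and 12 April 2020, so daylight saving is in effect and Jorund Station is at UTC+13:00.
02:15 Jorund Station − 13h = 13:15 UTC (rolling into the previous day, 3 March 2020).
1 October 2019 is a Tuesday, so the first Friday is October 4 and the second is October 11.
1 March 2020 is a Sunday, so Fridays fall on 6, 13, 20, 27; the last is March 27.
At the standard offset (UTC+09:00), 13:15 UTC + 9h = 22:15 Solvand Canton standard time.
The standard-time date in Solvand Canton, 3 March 2020, lies within the daylight-saving period (11 October 2019 – 27 March 2020), so Solvand Canton is on daylight time, UTC+10:00.
13:15 UTC + 10h = 23:15 Solvand Canton.

23:15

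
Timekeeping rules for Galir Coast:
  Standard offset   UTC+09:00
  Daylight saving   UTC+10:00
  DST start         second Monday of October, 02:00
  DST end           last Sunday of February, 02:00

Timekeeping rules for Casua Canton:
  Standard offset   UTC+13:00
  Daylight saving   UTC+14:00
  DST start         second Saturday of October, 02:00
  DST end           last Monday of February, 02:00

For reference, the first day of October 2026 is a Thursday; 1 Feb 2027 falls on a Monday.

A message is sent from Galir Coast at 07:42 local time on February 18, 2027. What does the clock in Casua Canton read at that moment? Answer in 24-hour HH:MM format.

11:42

1 October 2026 is a Thursday, so the first Monday is October 5 and the second is October 12.
1 February 2027 is a Monday, so Sundays fall on 7, 14, 21, 28; the last is February 28.
Daylight saving runs 12 October 2026 – 28 February 2027; February 18, 2027 is inside that window, so Galir Coast is at UTC+10:00.
07:42 Galir Coast − 10h = 21:42 UTC (rolling into the previous day, 17 February 2027).
1 October 2026 is a Thursday, so the first Saturday is October 3 and the second is October 10.
1 February 2027 is a Monday, so Mondays fall on 1, 8, 15, 22; the last is February 22.
At the standard offset (UTC+13:00), 21:42 UTC + 13h = 10:42 Casua Canton standard time (rolling into the next day, 18 February 2027).
The standard-time date in Casua Canton, February 18, 2027, lies within the daylight-saving period (10 October 2026 – 22 February 2027), so Casua Canton is on daylight time, UTC+14:00.
21:42 UTC + 14h = 11:42 Casua Canton (rolling into the next day, 18 February 2027).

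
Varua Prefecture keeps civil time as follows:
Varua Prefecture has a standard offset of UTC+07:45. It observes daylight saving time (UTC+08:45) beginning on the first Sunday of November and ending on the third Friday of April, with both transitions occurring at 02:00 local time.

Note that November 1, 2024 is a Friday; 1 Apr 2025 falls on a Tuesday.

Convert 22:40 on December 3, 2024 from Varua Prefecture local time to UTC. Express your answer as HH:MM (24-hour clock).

1 November 2024 is a Friday, so the first Sunday is November 3.
1 April 2025 is a Tuesday, so the first Friday is April 4 and the third is April 18.
Daylight saving runs 3 November 2024 – 18 April 2025; December 3, 2024 is inside that window, so Varua Prefecture is at UTC+08:45.
22:40 local − 8h45m = 13:55 UTC.

13:55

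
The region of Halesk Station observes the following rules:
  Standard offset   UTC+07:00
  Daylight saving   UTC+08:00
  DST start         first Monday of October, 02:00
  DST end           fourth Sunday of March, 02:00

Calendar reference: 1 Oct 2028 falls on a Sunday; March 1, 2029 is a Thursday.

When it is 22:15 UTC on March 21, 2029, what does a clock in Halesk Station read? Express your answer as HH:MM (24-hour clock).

1 October 2028 is a Sunday, so the first Monday is October 2.
1 March 2029 is a Thursday, so the first Sunday is March 4 and the fourth is March 25.
At the standard offset (UTC+07:00), 22:15 UTC + 7h = 05:15 Halesk Station standard time (rolling into the next day, 22 March 2029).
The standard-time date in Halesk Station, March 22, 2029, falls between 2 October 2028 and 25 March 2029, so daylight saving is in effect and Halesk Station is at UTC+08:00.
22:15 UTC + 8h = 06:15 local (rolling into the next day, 22 March 2029).

06:15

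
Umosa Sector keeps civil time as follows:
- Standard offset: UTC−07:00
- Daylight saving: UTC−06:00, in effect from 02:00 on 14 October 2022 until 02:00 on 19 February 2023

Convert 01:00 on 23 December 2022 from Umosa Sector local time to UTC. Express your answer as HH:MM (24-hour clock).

07:00

Daylight saving runs 14 October 2022 – 19 February 2023; 23 December 2022 is inside that window, so Umosa Sector is at UTC−06:00.
01:00 local + 6h = 07:00 UTC.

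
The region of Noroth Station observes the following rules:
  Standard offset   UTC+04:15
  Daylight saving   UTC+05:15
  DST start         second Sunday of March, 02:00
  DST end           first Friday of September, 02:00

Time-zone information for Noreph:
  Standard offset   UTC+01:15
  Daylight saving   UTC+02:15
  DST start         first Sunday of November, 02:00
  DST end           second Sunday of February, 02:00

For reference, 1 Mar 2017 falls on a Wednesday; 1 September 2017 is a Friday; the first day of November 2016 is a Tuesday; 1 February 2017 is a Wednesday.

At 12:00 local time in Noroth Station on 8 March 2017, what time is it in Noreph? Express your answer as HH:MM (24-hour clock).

1 March 2017 is a Wednesday, so the first Sunday is March 5 and the second is March 12.
1 September 2017 is a Friday, so the first Friday is September 1.
8 March 2017 is outside the daylight-saving period (12 March – 1 September), so Noroth Station is on standard time, UTC+04:15.
12:00 Noroth Station − 4h15m = 07:45 UTC.
1 November 2016 is a Tuesday, so the first Sunday is November 6.
1 February 2017 is a Wednesday, so the first Sunday is February 5 and the second is February 12.
At the standard offset (UTC+01:15), 07:45 UTC + 1h15m = 09:00 Noreph standard time.
The standard-time date in Noreph, 8 March 2017, does not fall between 6 November 2016 and 12 February 2017, so daylight saving is not in effect and Noreph is at UTC+01:15.
07:45 UTC + 1h15m = 09:00 Noreph.

09:00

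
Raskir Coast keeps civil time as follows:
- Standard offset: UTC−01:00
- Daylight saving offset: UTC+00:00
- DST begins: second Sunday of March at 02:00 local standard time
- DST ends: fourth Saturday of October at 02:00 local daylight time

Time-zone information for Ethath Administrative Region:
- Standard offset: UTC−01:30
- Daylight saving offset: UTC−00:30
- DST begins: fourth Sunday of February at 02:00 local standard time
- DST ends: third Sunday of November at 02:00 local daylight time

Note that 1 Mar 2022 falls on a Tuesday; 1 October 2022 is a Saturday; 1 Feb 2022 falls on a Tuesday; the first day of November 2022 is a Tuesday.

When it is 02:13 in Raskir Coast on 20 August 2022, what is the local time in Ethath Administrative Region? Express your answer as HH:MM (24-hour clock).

1 March 2022 is a Tuesday, so the first Sunday is March 6 and the second is March 13.
1 October 2022 is a Saturday, so the first Saturday is October 1 and the fourth is October 22.
Daylight saving runs 13 March – 22 October; 20 August 2022 is inside that window, so Raskir Coast is at UTC+00:00.
02:13 Raskir Coast − 0h = 02:13 UTC.
1 February 2022 is a Tuesday, so the first Sunday is February 6 and the fourth is February 27.
1 November 2022 is a Tuesday, so the first Sunday is November 6 and the third is November 20.
At the standard offset (UTC−01:30), 02:13 UTC − 1h30m = 00:43 Ethath Administrative Region standard time.
The standard-time date in Ethath Administrative Region, 20 August 2022, falls between 27 February and 20 November, so daylight saving is in effect and Ethath Administrative Region is at UTC−00:30.
02:13 UTC − 0h30m = 01:43 Ethath Administrative Region.

01:43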